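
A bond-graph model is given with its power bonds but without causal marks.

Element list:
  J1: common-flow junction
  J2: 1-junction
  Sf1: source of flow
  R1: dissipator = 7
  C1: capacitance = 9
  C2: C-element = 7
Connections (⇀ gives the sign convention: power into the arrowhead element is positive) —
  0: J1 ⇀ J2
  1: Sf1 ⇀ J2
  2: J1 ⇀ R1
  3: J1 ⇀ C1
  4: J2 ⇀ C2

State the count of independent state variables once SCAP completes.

2  (C1, C2 all integral)

β1 stroke→Sf1  (Sf1 fixes flow; stroke at Sf1)
β0 stroke→J2  (common-f at J2 fixed by 1)
β4 stroke→J2  (J2 flow already set via bond 1)
β2 stroke→J1  (1-jn J1 has f-setter on 0)
β3 stroke→J1  (J1: bond 0 brought flow, rest push out)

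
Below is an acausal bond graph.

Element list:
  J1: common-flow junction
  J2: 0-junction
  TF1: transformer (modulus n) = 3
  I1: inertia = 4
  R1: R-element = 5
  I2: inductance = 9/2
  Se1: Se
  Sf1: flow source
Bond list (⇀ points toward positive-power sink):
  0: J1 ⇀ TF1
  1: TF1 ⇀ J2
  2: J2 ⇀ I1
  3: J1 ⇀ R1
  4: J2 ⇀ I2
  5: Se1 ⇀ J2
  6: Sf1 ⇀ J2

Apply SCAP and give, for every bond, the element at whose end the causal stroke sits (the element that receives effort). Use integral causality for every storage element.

bond 0 stroke→J1
bond 1 stroke→TF1
bond 2 stroke→I1
bond 3 stroke→R1
bond 4 stroke→I2
bond 5 stroke→J2
bond 6 stroke→Sf1

b5 →J2  (Se1 fixes effort; stroke away)
b6 →Sf1  (Sf1 (Sf) sets flow on bond)
b1 →TF1  (J2: bond 5 brought effort, rest push out)
b2 →I1  (J2 effort already set via bond 5)
b4 →I2  (common-e at J2 fixed by 5)
b0 →J1  (TF TF1: opposite of bond 1)
b3 →R1  (J1: last free bond brings flow in)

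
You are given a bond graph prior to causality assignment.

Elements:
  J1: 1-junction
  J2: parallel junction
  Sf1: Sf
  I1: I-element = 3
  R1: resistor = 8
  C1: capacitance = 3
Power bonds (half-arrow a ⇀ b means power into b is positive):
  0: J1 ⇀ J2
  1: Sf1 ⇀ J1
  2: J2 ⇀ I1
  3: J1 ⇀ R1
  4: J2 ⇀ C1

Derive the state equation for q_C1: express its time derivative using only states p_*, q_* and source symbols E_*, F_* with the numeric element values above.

bond 1 →Sf1  (Sf1: flow source, stroke at near end)
bond 0 →J1  (1-jn J1 has f-setter on 1)
bond 3 →J1  (J1 flow already set via bond 1)
bond 2 →I1  (I1 outputs flow p/I1)
bond 4 →J2  (only one effort-in slot at J2)

dq_C1/dt = F_Sf1 - p_I1/3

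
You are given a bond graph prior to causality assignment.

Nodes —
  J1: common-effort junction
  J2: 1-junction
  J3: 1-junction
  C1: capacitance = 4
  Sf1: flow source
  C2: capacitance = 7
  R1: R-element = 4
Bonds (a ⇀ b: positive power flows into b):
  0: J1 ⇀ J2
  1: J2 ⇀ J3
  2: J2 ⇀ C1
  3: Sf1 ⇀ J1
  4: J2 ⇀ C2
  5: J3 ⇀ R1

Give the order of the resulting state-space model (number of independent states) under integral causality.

2  (C1, C2 all integral)

#3 |Sf1  (source Sf1 imposes f)
#0 |J1  (closing 0-jn rule on J1)
#1 |J2  (J2: bond 0 brought flow, rest push out)
#2 |J2  (common-f at J2 fixed by 0)
#4 |J2  (common-f at J2 fixed by 0)
#5 |J3  (J3 flow already set via bond 1)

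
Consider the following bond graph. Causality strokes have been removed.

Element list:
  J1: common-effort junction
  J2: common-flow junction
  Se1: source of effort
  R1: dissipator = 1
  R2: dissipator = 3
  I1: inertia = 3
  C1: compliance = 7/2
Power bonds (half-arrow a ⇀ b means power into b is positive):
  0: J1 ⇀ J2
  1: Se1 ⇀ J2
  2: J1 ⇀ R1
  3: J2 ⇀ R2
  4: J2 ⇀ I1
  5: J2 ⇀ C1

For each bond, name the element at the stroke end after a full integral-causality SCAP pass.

bond 1 stroke at J2  (Se1 fixes effort; stroke away)
bond 4 stroke at I1  (I1 integral (f out))
bond 0 stroke at J2  (1-jn J2 has f-setter on 4)
bond 3 stroke at J2  (J2 flow already set via bond 4)
bond 5 stroke at J2  (J2: bond 4 brought flow, rest push out)
bond 2 stroke at J1  (closing 0-jn rule on J1)

β0 |J2
β1 |J2
β2 |J1
β3 |J2
β4 |I1
β5 |J2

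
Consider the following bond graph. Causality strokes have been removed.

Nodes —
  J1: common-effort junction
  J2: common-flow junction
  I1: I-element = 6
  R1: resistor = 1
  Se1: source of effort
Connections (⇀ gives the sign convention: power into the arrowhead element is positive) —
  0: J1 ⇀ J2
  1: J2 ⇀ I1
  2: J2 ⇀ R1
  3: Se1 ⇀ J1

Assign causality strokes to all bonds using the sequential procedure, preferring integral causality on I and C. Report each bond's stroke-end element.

β3 stroke→J1  (Se1 fixes effort; stroke away)
β0 stroke→J2  (common-e at J1 fixed by 3)
β1 stroke→I1  (I1 integral (f out))
β2 stroke→J2  (common-f at J2 fixed by 1)

β0 →J2
β1 →I1
β2 →J2
β3 →J1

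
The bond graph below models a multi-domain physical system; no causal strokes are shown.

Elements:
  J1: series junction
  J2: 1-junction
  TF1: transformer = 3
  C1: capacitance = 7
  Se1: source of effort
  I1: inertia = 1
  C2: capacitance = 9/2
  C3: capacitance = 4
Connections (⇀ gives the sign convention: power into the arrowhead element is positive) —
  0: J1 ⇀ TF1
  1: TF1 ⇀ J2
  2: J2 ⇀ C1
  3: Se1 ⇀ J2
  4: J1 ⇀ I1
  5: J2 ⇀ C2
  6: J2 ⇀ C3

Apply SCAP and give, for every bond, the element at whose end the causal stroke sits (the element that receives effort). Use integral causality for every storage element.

bond 3 |J2  (Se1 fixes effort; stroke away)
bond 2 |J2  (C1: C, integral causality)
bond 4 |I1  (I1 integral (f out))
bond 0 |J1  (1-jn J1 has f-setter on 4)
bond 1 |TF1  (TF1 one-in-one-out from 0)
bond 5 |J2  (common-f at J2 fixed by 1)
bond 6 |J2  (J2: bond 1 brought flow, rest push out)

#0 |J1
#1 |TF1
#2 |J2
#3 |J2
#4 |I1
#5 |J2
#6 |J2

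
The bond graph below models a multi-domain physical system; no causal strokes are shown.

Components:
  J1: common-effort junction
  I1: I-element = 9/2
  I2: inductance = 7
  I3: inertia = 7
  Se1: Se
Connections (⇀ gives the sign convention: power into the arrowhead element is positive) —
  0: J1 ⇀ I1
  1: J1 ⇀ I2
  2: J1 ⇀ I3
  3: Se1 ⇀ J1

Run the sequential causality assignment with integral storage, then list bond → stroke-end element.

bond 3 →J1  (source Se1 imposes e)
bond 0 →I1  (common-e at J1 fixed by 3)
bond 1 →I2  (J1: bond 3 brought effort, rest push out)
bond 2 →I3  (common-e at J1 fixed by 3)

b0 |I1
b1 |I2
b2 |I3
b3 |J1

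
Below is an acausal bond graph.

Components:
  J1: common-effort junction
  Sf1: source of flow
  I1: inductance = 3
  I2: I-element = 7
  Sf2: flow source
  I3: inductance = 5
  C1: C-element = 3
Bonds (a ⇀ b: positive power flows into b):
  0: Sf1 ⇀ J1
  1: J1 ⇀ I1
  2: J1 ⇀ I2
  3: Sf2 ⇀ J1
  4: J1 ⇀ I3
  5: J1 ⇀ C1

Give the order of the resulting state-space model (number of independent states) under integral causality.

4  (C1, I1, I2, I3 all integral)

#0 |Sf1  (Sf1 fixes flow; stroke at Sf1)
#3 |Sf2  (Sf2 fixes flow; stroke at Sf2)
#1 |I1  (I1: I, integral causality)
#2 |I2  (I2: I, integral causality)
#4 |I3  (I3 integral (f out))
#5 |J1  (closing 0-jn rule on J1)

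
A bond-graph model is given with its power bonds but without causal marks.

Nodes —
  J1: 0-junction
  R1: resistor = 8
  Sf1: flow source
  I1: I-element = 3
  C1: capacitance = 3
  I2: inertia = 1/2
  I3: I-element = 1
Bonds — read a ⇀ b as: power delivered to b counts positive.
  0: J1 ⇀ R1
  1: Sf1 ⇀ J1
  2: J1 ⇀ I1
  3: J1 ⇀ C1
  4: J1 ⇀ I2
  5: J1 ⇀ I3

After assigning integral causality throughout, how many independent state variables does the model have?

β1 |Sf1  (Sf1 fixes flow; stroke at Sf1)
β2 |I1  (I1 integral (f out))
β3 |J1  (C1 integral (e out))
β0 |R1  (0-jn J1 has e-setter on 3)
β4 |I2  (0-jn J1 has e-setter on 3)
β5 |I3  (common-e at J1 fixed by 3)

4  (C1, I1, I2, I3 all integral)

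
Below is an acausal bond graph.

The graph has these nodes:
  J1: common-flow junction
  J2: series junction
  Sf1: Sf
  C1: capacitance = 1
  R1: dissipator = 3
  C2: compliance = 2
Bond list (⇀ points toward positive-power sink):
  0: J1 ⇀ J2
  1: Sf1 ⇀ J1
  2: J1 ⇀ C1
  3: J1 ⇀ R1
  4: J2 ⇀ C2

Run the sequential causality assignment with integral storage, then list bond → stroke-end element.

β0 →J1
β1 →Sf1
β2 →J1
β3 →J1
β4 →J2

β1 stroke→Sf1  (source Sf1 imposes f)
β0 stroke→J1  (common-f at J1 fixed by 1)
β2 stroke→J1  (J1: bond 1 brought flow, rest push out)
β3 stroke→J1  (J1 flow already set via bond 1)
β4 stroke→J2  (J2: bond 0 brought flow, rest push out)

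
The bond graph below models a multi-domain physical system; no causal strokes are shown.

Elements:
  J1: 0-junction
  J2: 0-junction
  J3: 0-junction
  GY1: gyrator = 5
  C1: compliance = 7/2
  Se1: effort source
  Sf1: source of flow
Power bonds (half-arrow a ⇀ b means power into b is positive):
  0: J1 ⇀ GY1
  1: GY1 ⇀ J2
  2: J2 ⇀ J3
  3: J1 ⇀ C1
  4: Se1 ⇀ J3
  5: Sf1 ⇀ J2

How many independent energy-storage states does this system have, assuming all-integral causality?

β4 |J3  (Se1 (Se) sets effort on bond)
β5 |Sf1  (Sf1: flow source, stroke at near end)
β2 |J2  (J3: bond 4 brought effort, rest push out)
β1 |GY1  (common-e at J2 fixed by 2)
β0 |GY1  (GY GY1: same side as bond 1)
β3 |J1  (only one effort-in slot at J1)

1  (C1 all integral)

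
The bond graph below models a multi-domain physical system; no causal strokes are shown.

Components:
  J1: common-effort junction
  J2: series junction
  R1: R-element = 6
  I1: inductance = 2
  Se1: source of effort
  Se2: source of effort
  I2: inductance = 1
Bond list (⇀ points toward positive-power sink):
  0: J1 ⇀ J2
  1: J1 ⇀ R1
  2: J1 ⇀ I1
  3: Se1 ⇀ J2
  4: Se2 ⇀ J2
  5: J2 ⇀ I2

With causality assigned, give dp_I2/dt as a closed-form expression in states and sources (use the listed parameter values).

dp_I2/dt = E_Se1 + E_Se2 - 3*p_I1 - 6*p_I2

#3 |J2  (Se1: effort source, stroke at far end)
#4 |J2  (Se2: effort source, stroke at far end)
#2 |I1  (I1 outputs flow p/I1)
#5 |I2  (I2: I, integral causality)
#0 |J2  (common-f at J2 fixed by 5)
#1 |J1  (only one effort-in slot at J1)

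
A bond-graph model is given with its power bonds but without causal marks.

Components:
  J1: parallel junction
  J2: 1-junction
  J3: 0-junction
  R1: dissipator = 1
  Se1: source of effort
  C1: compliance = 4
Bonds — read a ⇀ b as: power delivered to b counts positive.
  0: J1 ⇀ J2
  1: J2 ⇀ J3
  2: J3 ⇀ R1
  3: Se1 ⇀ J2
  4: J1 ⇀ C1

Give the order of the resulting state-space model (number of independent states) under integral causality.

1  (C1 all integral)

#3 stroke→J2  (source Se1 imposes e)
#4 stroke→J1  (C1 outputs effort q/C1)
#0 stroke→J2  (J1 effort already set via bond 4)
#1 stroke→J3  (closing 1-jn rule on J2)
#2 stroke→R1  (J3: bond 1 brought effort, rest push out)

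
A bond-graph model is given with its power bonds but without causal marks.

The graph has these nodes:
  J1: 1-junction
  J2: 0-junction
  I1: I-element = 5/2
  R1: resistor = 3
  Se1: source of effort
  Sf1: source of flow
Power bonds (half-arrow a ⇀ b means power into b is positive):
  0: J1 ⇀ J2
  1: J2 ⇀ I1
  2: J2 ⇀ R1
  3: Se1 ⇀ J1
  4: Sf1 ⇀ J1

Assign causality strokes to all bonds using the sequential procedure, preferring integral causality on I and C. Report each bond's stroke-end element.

bond 3 stroke at J1  (source Se1 imposes e)
bond 4 stroke at Sf1  (source Sf1 imposes f)
bond 0 stroke at J1  (J1: bond 4 brought flow, rest push out)
bond 1 stroke at I1  (I1: I, integral causality)
bond 2 stroke at J2  (J2: last free bond brings effort in)

#0 stroke→J1
#1 stroke→I1
#2 stroke→J2
#3 stroke→J1
#4 stroke→Sf1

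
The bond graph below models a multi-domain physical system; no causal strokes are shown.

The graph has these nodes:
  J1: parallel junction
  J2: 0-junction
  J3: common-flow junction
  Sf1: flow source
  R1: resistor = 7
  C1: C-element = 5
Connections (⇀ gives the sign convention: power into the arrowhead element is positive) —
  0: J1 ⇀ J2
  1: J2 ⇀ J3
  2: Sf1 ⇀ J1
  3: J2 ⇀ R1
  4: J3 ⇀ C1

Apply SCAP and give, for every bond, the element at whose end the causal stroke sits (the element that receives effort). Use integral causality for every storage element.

b0 stroke at J1
b1 stroke at J2
b2 stroke at Sf1
b3 stroke at R1
b4 stroke at J3

#2 →Sf1  (Sf1 fixes flow; stroke at Sf1)
#0 →J1  (J1: last free bond brings effort in)
#4 →J3  (prefer integral on C1)
#1 →J2  (J3: last free bond brings flow in)
#3 →R1  (J2 effort already set via bond 1)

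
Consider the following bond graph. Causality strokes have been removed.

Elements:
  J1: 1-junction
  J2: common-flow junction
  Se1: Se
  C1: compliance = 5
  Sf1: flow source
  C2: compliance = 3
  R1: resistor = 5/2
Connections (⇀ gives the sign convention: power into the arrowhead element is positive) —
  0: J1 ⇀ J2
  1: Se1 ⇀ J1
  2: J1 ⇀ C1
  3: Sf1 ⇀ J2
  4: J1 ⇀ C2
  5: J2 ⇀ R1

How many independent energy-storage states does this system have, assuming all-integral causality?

bond 1 stroke at J1  (source Se1 imposes e)
bond 3 stroke at Sf1  (Sf1: flow source, stroke at near end)
bond 0 stroke at J2  (1-jn J2 has f-setter on 3)
bond 5 stroke at J2  (common-f at J2 fixed by 3)
bond 2 stroke at J1  (1-jn J1 has f-setter on 0)
bond 4 stroke at J1  (1-jn J1 has f-setter on 0)

2  (C1, C2 all integral)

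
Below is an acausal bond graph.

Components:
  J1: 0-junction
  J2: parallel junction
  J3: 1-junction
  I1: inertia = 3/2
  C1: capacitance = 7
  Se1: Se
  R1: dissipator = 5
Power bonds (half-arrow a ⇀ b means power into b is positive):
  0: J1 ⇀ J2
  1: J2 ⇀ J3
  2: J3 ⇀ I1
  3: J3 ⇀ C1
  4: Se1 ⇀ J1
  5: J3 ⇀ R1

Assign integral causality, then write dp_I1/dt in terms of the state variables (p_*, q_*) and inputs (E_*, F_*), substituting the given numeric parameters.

dp_I1/dt = E_Se1 - 10*p_I1/3 - q_C1/7

b4 stroke at J1  (Se1 fixes effort; stroke away)
b0 stroke at J2  (common-e at J1 fixed by 4)
b1 stroke at J3  (J2: bond 0 brought effort, rest push out)
b2 stroke at I1  (I1 outputs flow p/I1)
b3 stroke at J3  (J3: bond 2 brought flow, rest push out)
b5 stroke at J3  (common-f at J3 fixed by 2)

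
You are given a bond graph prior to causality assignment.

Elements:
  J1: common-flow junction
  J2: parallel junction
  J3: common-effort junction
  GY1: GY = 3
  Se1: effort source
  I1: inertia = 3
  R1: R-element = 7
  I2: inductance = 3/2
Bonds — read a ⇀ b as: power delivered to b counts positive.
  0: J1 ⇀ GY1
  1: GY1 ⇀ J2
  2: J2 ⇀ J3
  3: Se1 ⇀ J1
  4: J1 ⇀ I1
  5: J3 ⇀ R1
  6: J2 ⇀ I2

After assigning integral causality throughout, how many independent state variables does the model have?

2  (I1, I2 all integral)

bond 3 |J1  (Se1 (Se) sets effort on bond)
bond 4 |I1  (prefer integral on I1)
bond 0 |J1  (J1 flow already set via bond 4)
bond 1 |J2  (GY1 both-in/both-out from 0)
bond 2 |J3  (J2 effort already set via bond 1)
bond 6 |I2  (0-jn J2 has e-setter on 1)
bond 5 |R1  (common-e at J3 fixed by 2)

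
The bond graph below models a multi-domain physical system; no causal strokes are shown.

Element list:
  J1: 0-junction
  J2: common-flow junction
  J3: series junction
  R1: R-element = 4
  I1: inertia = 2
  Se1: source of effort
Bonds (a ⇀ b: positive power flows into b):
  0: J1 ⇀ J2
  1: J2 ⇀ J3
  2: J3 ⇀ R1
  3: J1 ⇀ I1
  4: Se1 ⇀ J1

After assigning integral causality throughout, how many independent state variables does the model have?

1  (I1 all integral)

bond 4 →J1  (Se1: effort source, stroke at far end)
bond 0 →J2  (common-e at J1 fixed by 4)
bond 3 →I1  (common-e at J1 fixed by 4)
bond 1 →J3  (closing 1-jn rule on J2)
bond 2 →R1  (only one flow-in slot at J3)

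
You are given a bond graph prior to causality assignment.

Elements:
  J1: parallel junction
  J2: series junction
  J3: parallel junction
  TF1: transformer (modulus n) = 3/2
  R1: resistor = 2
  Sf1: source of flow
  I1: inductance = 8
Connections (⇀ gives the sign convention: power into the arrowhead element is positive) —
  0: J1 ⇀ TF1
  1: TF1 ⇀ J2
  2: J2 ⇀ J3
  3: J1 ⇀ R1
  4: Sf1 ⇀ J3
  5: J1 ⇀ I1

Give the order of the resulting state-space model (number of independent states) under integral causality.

b4 |Sf1  (Sf1: flow source, stroke at near end)
b2 |J3  (J3 needs exactly one e-in)
b1 |J2  (common-f at J2 fixed by 2)
b0 |TF1  (through TF1, causality passes straight; one stroke at TF1)
b5 |I1  (I1 outputs flow p/I1)
b3 |J1  (closing 0-jn rule on J1)

1  (I1 all integral)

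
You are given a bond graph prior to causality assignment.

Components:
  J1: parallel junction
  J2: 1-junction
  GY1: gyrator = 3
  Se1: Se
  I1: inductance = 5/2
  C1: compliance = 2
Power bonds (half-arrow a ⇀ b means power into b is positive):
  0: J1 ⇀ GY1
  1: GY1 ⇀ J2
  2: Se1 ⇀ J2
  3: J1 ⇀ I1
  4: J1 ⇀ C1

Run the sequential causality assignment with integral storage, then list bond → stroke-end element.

b2 |J2  (Se1 (Se) sets effort on bond)
b1 |GY1  (J2 needs exactly one f-in)
b0 |GY1  (GY1 both-in/both-out from 1)
b3 |I1  (I1 integral (f out))
b4 |J1  (J1 needs exactly one e-in)

#0 |GY1
#1 |GY1
#2 |J2
#3 |I1
#4 |J1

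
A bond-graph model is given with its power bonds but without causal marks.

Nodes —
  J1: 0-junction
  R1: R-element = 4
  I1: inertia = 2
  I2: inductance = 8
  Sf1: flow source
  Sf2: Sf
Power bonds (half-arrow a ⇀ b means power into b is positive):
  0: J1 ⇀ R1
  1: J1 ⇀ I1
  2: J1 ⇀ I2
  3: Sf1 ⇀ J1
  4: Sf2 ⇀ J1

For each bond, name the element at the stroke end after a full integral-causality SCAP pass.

β3 →Sf1  (Sf1 fixes flow; stroke at Sf1)
β4 →Sf2  (Sf2: flow source, stroke at near end)
β1 →I1  (I1 outputs flow p/I1)
β2 →I2  (prefer integral on I2)
β0 →J1  (J1 needs exactly one e-in)

b0 stroke→J1
b1 stroke→I1
b2 stroke→I2
b3 stroke→Sf1
b4 stroke→Sf2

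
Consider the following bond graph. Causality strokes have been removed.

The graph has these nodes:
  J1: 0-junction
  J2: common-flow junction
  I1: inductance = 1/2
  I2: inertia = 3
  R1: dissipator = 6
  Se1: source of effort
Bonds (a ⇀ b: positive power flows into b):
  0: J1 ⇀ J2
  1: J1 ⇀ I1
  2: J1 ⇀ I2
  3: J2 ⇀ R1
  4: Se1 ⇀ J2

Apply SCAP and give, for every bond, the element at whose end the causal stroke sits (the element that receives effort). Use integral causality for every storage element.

bond 0 stroke at J1
bond 1 stroke at I1
bond 2 stroke at I2
bond 3 stroke at J2
bond 4 stroke at J2

b4 stroke at J2  (source Se1 imposes e)
b1 stroke at I1  (I1: I, integral causality)
b2 stroke at I2  (I2 integral (f out))
b0 stroke at J1  (only one effort-in slot at J1)
b3 stroke at J2  (J2 flow already set via bond 0)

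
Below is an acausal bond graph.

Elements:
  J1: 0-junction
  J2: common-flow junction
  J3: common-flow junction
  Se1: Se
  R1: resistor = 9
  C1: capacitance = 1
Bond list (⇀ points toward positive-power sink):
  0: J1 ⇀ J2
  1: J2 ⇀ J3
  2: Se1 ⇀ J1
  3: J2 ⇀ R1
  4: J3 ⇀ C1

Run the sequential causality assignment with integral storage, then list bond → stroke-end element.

b2 →J1  (Se1: effort source, stroke at far end)
b0 →J2  (J1: bond 2 brought effort, rest push out)
b4 →J3  (C1 integral (e out))
b1 →J2  (closing 1-jn rule on J3)
b3 →R1  (J2: last free bond brings flow in)

b0 |J2
b1 |J2
b2 |J1
b3 |R1
b4 |J3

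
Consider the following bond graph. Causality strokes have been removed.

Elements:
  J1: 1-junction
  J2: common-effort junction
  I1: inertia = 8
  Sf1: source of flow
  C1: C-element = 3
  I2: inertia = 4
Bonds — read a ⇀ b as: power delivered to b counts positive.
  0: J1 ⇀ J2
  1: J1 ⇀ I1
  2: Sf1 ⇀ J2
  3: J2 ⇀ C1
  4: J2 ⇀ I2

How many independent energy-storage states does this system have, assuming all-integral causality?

#2 stroke at Sf1  (source Sf1 imposes f)
#1 stroke at I1  (prefer integral on I1)
#0 stroke at J1  (1-jn J1 has f-setter on 1)
#3 stroke at J2  (C1 outputs effort q/C1)
#4 stroke at I2  (J2: bond 3 brought effort, rest push out)

3  (C1, I1, I2 all integral)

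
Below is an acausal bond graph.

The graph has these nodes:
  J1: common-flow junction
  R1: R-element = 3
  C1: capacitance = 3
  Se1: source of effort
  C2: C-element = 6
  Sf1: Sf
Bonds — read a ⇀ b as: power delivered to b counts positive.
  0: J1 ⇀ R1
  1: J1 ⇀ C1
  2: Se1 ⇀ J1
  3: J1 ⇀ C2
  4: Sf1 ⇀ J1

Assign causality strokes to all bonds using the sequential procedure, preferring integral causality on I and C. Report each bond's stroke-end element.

#0 stroke→J1
#1 stroke→J1
#2 stroke→J1
#3 stroke→J1
#4 stroke→Sf1

bond 2 →J1  (source Se1 imposes e)
bond 4 →Sf1  (Sf1: flow source, stroke at near end)
bond 0 →J1  (common-f at J1 fixed by 4)
bond 1 →J1  (J1 flow already set via bond 4)
bond 3 →J1  (common-f at J1 fixed by 4)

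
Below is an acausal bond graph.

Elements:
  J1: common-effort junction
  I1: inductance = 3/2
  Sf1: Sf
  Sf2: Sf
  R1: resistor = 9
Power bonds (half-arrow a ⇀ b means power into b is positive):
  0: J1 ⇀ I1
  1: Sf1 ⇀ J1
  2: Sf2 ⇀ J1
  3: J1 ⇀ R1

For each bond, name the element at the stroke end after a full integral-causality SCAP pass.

#1 |Sf1  (Sf1 fixes flow; stroke at Sf1)
#2 |Sf2  (source Sf2 imposes f)
#0 |I1  (I1: I, integral causality)
#3 |J1  (closing 0-jn rule on J1)

β0 |I1
β1 |Sf1
β2 |Sf2
β3 |J1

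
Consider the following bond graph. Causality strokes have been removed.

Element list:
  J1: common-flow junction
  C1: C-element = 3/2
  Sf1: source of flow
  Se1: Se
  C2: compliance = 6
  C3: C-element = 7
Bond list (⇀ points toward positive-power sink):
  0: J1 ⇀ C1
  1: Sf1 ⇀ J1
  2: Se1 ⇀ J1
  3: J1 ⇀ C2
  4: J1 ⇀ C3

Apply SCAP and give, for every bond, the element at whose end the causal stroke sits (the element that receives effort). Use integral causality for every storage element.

β1 stroke→Sf1  (Sf1 fixes flow; stroke at Sf1)
β2 stroke→J1  (Se1: effort source, stroke at far end)
β0 stroke→J1  (J1 flow already set via bond 1)
β3 stroke→J1  (common-f at J1 fixed by 1)
β4 stroke→J1  (J1 flow already set via bond 1)

b0 →J1
b1 →Sf1
b2 →J1
b3 →J1
b4 →J1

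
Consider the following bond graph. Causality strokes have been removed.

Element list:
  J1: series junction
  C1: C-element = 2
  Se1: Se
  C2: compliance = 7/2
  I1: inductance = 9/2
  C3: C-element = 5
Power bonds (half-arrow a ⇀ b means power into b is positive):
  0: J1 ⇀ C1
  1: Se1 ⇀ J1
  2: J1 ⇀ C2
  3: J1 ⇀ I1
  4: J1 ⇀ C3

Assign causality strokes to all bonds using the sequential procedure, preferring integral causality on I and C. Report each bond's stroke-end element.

b1 →J1  (Se1 (Se) sets effort on bond)
b0 →J1  (prefer integral on C1)
b2 →J1  (prefer integral on C2)
b3 →I1  (prefer integral on I1)
b4 →J1  (1-jn J1 has f-setter on 3)

b0 →J1
b1 →J1
b2 →J1
b3 →I1
b4 →J1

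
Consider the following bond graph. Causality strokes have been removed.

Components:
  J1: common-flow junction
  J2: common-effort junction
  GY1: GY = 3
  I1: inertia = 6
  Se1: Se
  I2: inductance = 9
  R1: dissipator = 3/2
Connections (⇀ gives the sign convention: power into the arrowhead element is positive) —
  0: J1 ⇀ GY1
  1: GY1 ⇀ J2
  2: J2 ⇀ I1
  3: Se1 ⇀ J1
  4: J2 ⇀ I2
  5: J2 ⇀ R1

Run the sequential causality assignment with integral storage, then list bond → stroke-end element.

β0 →GY1
β1 →GY1
β2 →I1
β3 →J1
β4 →I2
β5 →J2

bond 3 →J1  (Se1 fixes effort; stroke away)
bond 0 →GY1  (J1: last free bond brings flow in)
bond 1 →GY1  (GY1: gyrator matches bond 0)
bond 2 →I1  (I1 outputs flow p/I1)
bond 4 →I2  (I2 outputs flow p/I2)
bond 5 →J2  (J2 needs exactly one e-in)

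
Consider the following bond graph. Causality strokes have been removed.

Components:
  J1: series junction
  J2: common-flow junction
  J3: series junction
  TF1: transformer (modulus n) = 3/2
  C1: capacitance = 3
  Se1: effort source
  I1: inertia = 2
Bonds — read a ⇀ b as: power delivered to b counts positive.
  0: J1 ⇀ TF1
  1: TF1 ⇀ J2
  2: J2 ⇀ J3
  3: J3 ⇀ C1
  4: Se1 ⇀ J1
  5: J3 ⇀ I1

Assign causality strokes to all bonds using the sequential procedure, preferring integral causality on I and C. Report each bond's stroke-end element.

b0 stroke at TF1
b1 stroke at J2
b2 stroke at J3
b3 stroke at J3
b4 stroke at J1
b5 stroke at I1

β4 stroke at J1  (Se1: effort source, stroke at far end)
β0 stroke at TF1  (only one flow-in slot at J1)
β1 stroke at J2  (TF1 one-in-one-out from 0)
β2 stroke at J3  (J2: last free bond brings flow in)
β3 stroke at J3  (prefer integral on C1)
β5 stroke at I1  (closing 1-jn rule on J3)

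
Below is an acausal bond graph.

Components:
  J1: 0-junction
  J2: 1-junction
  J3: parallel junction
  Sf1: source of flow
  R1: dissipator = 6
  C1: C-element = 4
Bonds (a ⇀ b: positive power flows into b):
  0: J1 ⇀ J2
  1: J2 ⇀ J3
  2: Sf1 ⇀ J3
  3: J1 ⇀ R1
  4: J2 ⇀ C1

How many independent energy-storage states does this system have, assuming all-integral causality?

1  (C1 all integral)

bond 2 stroke at Sf1  (Sf1: flow source, stroke at near end)
bond 1 stroke at J3  (only one effort-in slot at J3)
bond 0 stroke at J2  (J2 flow already set via bond 1)
bond 4 stroke at J2  (J2 flow already set via bond 1)
bond 3 stroke at J1  (J1 needs exactly one e-in)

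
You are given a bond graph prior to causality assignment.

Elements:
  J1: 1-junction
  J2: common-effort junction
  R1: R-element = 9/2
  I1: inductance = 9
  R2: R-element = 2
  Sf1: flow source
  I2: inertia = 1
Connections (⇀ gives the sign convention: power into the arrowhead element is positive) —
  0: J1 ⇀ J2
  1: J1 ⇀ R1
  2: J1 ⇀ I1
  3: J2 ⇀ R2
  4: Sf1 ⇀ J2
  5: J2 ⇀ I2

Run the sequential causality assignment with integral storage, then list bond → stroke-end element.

#4 stroke at Sf1  (source Sf1 imposes f)
#2 stroke at I1  (prefer integral on I1)
#0 stroke at J1  (J1: bond 2 brought flow, rest push out)
#1 stroke at J1  (J1: bond 2 brought flow, rest push out)
#5 stroke at I2  (prefer integral on I2)
#3 stroke at J2  (J2: last free bond brings effort in)

β0 |J1
β1 |J1
β2 |I1
β3 |J2
β4 |Sf1
β5 |I2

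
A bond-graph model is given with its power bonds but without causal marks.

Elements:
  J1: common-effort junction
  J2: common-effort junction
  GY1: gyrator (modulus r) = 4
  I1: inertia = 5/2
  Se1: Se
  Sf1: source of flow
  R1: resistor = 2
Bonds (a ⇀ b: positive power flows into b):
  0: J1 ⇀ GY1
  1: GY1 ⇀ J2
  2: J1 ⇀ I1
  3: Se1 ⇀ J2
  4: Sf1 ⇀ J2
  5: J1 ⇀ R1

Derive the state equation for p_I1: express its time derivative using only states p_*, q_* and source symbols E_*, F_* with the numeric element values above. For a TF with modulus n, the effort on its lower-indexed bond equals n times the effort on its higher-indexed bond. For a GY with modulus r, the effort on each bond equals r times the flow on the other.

dp_I1/dt = -E_Se1/2 - 4*p_I1/5

b3 stroke→J2  (Se1 fixes effort; stroke away)
b4 stroke→Sf1  (Sf1: flow source, stroke at near end)
b1 stroke→GY1  (0-jn J2 has e-setter on 3)
b0 stroke→GY1  (GY1: gyrator matches bond 1)
b2 stroke→I1  (I1: I, integral causality)
b5 stroke→J1  (closing 0-jn rule on J1)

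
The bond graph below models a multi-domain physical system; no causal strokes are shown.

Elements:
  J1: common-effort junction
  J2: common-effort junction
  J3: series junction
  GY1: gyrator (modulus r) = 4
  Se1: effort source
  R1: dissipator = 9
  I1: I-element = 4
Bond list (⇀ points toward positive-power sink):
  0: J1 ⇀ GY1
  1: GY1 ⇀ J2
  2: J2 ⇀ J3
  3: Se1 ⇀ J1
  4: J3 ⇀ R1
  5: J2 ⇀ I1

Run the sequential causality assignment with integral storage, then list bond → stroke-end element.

β0 →GY1
β1 →GY1
β2 →J2
β3 →J1
β4 →J3
β5 →I1

#3 |J1  (Se1 fixes effort; stroke away)
#0 |GY1  (common-e at J1 fixed by 3)
#1 |GY1  (through GY1, causality inverts; strokes same side of GY1)
#5 |I1  (I1: I, integral causality)
#2 |J2  (J2 needs exactly one e-in)
#4 |J3  (J3: bond 2 brought flow, rest push out)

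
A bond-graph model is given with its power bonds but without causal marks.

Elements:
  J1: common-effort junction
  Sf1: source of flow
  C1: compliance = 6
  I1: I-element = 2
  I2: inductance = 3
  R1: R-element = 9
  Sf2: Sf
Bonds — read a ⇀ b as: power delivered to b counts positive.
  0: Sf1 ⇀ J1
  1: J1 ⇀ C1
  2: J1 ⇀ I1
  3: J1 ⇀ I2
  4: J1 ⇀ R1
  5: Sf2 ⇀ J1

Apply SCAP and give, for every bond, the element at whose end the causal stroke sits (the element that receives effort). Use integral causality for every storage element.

β0 →Sf1
β1 →J1
β2 →I1
β3 →I2
β4 →R1
β5 →Sf2

bond 0 stroke at Sf1  (Sf1: flow source, stroke at near end)
bond 5 stroke at Sf2  (Sf2 fixes flow; stroke at Sf2)
bond 1 stroke at J1  (C1 outputs effort q/C1)
bond 2 stroke at I1  (0-jn J1 has e-setter on 1)
bond 3 stroke at I2  (J1 effort already set via bond 1)
bond 4 stroke at R1  (common-e at J1 fixed by 1)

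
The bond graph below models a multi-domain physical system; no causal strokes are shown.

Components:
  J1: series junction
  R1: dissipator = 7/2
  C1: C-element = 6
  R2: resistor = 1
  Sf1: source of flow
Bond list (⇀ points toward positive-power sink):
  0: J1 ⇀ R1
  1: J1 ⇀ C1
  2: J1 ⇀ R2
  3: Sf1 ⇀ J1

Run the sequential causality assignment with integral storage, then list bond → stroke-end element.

bond 0 |J1
bond 1 |J1
bond 2 |J1
bond 3 |Sf1

b3 stroke→Sf1  (Sf1: flow source, stroke at near end)
b0 stroke→J1  (1-jn J1 has f-setter on 3)
b1 stroke→J1  (1-jn J1 has f-setter on 3)
b2 stroke→J1  (1-jn J1 has f-setter on 3)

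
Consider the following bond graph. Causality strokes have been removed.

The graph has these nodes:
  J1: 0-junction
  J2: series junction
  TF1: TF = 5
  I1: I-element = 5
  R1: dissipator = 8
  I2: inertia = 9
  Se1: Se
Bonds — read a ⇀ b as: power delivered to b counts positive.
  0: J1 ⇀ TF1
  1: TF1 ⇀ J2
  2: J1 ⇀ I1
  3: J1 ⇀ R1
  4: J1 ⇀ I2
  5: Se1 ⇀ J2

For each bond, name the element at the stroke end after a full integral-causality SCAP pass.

β0 stroke→J1
β1 stroke→TF1
β2 stroke→I1
β3 stroke→R1
β4 stroke→I2
β5 stroke→J2

β5 stroke→J2  (Se1 fixes effort; stroke away)
β1 stroke→TF1  (closing 1-jn rule on J2)
β0 stroke→J1  (through TF1, causality passes straight; one stroke at TF1)
β2 stroke→I1  (J1: bond 0 brought effort, rest push out)
β3 stroke→R1  (J1 effort already set via bond 0)
β4 stroke→I2  (J1: bond 0 brought effort, rest push out)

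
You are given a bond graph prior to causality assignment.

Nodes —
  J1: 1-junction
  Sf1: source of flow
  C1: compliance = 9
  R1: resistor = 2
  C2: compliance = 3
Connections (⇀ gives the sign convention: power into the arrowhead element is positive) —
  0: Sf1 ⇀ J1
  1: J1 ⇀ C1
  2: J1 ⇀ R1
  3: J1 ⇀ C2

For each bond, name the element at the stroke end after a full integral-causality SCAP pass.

#0 |Sf1
#1 |J1
#2 |J1
#3 |J1

b0 stroke→Sf1  (Sf1 fixes flow; stroke at Sf1)
b1 stroke→J1  (common-f at J1 fixed by 0)
b2 stroke→J1  (1-jn J1 has f-setter on 0)
b3 stroke→J1  (J1: bond 0 brought flow, rest push out)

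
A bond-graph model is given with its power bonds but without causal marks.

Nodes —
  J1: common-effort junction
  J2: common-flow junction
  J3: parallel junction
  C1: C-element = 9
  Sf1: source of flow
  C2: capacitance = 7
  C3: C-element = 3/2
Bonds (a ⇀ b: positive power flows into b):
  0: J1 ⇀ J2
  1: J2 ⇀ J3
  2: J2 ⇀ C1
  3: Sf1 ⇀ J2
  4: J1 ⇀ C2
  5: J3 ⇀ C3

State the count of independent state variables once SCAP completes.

β3 →Sf1  (Sf1: flow source, stroke at near end)
β0 →J2  (1-jn J2 has f-setter on 3)
β1 →J2  (1-jn J2 has f-setter on 3)
β2 →J2  (J2: bond 3 brought flow, rest push out)
β5 →J3  (J3: last free bond brings effort in)
β4 →J1  (closing 0-jn rule on J1)

3  (C1, C2, C3 all integral)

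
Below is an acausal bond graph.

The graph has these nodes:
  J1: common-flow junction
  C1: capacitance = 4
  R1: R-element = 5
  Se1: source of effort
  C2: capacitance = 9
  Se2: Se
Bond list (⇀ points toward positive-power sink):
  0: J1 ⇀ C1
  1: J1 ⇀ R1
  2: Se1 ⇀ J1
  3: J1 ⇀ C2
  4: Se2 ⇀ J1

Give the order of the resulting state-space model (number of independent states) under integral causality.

2  (C1, C2 all integral)

#2 →J1  (Se1 (Se) sets effort on bond)
#4 →J1  (source Se2 imposes e)
#0 →J1  (C1 outputs effort q/C1)
#3 →J1  (C2: C, integral causality)
#1 →R1  (closing 1-jn rule on J1)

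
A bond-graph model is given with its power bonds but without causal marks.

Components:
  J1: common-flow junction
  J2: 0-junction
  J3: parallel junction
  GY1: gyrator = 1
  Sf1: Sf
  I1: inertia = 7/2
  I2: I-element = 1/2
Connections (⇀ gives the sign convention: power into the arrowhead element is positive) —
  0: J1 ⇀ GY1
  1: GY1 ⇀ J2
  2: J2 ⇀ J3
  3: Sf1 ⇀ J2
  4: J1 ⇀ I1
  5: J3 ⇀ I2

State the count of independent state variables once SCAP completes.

β3 →Sf1  (Sf1: flow source, stroke at near end)
β4 →I1  (I1 integral (f out))
β0 →J1  (common-f at J1 fixed by 4)
β1 →J2  (GY1: gyrator matches bond 0)
β2 →J3  (common-e at J2 fixed by 1)
β5 →I2  (J3 effort already set via bond 2)

2  (I1, I2 all integral)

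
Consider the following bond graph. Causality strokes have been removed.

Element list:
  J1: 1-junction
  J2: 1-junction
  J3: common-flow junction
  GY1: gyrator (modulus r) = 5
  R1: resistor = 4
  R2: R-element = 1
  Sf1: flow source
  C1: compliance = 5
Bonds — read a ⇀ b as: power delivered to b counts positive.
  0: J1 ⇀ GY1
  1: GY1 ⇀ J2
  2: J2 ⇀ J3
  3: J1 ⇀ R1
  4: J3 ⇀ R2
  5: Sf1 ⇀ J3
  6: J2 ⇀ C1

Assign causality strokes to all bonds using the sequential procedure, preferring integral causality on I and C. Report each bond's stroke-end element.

#5 stroke at Sf1  (Sf1 (Sf) sets flow on bond)
#2 stroke at J3  (1-jn J3 has f-setter on 5)
#4 stroke at J3  (1-jn J3 has f-setter on 5)
#1 stroke at J2  (common-f at J2 fixed by 2)
#6 stroke at J2  (J2 flow already set via bond 2)
#0 stroke at J1  (GY GY1: same side as bond 1)
#3 stroke at R1  (only one flow-in slot at J1)

bond 0 |J1
bond 1 |J2
bond 2 |J3
bond 3 |R1
bond 4 |J3
bond 5 |Sf1
bond 6 |J2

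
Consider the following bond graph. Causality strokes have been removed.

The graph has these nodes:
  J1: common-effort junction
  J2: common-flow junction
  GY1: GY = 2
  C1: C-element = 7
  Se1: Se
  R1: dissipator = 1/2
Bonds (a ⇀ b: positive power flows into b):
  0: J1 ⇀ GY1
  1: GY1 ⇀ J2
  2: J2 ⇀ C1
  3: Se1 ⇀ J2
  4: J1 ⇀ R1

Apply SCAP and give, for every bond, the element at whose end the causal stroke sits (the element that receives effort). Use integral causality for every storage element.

b0 stroke at GY1
b1 stroke at GY1
b2 stroke at J2
b3 stroke at J2
b4 stroke at J1

#3 →J2  (Se1 fixes effort; stroke away)
#2 →J2  (C1 outputs effort q/C1)
#1 →GY1  (closing 1-jn rule on J2)
#0 →GY1  (GY GY1: same side as bond 1)
#4 →J1  (J1: last free bond brings effort in)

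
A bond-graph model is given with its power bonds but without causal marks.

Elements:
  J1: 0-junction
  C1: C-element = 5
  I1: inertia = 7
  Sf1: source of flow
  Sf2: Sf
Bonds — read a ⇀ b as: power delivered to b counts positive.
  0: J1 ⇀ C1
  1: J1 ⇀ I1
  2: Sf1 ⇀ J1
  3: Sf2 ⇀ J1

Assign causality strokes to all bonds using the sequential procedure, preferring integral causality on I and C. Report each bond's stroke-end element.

bond 2 stroke→Sf1  (Sf1: flow source, stroke at near end)
bond 3 stroke→Sf2  (Sf2 fixes flow; stroke at Sf2)
bond 0 stroke→J1  (C1 outputs effort q/C1)
bond 1 stroke→I1  (common-e at J1 fixed by 0)

bond 0 stroke→J1
bond 1 stroke→I1
bond 2 stroke→Sf1
bond 3 stroke→Sf2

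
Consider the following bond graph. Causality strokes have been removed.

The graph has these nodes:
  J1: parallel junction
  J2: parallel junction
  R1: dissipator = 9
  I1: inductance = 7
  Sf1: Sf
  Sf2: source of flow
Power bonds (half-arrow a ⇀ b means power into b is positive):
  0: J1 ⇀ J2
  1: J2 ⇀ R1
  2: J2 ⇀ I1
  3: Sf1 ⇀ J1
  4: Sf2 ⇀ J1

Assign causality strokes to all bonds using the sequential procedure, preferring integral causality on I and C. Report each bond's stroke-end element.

β3 stroke at Sf1  (Sf1: flow source, stroke at near end)
β4 stroke at Sf2  (Sf2 (Sf) sets flow on bond)
β0 stroke at J1  (only one effort-in slot at J1)
β2 stroke at I1  (I1 outputs flow p/I1)
β1 stroke at J2  (only one effort-in slot at J2)

β0 |J1
β1 |J2
β2 |I1
β3 |Sf1
β4 |Sf2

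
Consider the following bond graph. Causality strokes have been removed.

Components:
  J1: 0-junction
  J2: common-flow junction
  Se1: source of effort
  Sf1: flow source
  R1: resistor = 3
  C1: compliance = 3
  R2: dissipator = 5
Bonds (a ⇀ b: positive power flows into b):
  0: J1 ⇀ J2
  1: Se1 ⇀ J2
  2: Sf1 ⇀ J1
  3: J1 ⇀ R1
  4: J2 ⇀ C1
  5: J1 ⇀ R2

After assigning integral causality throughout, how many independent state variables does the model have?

#1 stroke at J2  (source Se1 imposes e)
#2 stroke at Sf1  (source Sf1 imposes f)
#4 stroke at J2  (C1 integral (e out))
#0 stroke at J1  (J2: last free bond brings flow in)
#3 stroke at R1  (J1: bond 0 brought effort, rest push out)
#5 stroke at R2  (0-jn J1 has e-setter on 0)

1  (C1 all integral)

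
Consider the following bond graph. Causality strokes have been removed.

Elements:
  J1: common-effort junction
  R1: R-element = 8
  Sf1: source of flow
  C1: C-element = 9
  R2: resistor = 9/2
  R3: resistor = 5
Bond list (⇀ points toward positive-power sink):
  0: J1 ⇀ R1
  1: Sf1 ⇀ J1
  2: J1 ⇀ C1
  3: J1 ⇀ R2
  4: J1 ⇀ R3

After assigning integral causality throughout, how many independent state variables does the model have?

#1 →Sf1  (Sf1 fixes flow; stroke at Sf1)
#2 →J1  (C1: C, integral causality)
#0 →R1  (common-e at J1 fixed by 2)
#3 →R2  (common-e at J1 fixed by 2)
#4 →R3  (common-e at J1 fixed by 2)

1  (C1 all integral)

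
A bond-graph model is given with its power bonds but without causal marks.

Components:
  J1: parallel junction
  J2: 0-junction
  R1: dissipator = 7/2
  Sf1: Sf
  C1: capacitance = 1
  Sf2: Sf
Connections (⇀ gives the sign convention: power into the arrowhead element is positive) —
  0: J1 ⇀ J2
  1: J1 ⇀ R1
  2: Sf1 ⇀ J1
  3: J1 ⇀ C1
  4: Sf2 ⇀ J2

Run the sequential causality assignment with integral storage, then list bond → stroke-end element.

#2 |Sf1  (Sf1 (Sf) sets flow on bond)
#4 |Sf2  (source Sf2 imposes f)
#0 |J2  (J2: last free bond brings effort in)
#3 |J1  (C1 integral (e out))
#1 |R1  (J1: bond 3 brought effort, rest push out)

β0 →J2
β1 →R1
β2 →Sf1
β3 →J1
β4 →Sf2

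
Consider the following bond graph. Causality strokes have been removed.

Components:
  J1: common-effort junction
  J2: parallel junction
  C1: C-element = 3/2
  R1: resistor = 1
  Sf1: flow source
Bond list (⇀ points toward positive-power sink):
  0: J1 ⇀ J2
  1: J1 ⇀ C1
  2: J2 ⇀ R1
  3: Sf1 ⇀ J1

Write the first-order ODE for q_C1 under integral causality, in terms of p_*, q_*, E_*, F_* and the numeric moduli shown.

b3 stroke→Sf1  (Sf1 fixes flow; stroke at Sf1)
b1 stroke→J1  (prefer integral on C1)
b0 stroke→J2  (J1: bond 1 brought effort, rest push out)
b2 stroke→R1  (0-jn J2 has e-setter on 0)

dq_C1/dt = F_Sf1 - 2*q_C1/3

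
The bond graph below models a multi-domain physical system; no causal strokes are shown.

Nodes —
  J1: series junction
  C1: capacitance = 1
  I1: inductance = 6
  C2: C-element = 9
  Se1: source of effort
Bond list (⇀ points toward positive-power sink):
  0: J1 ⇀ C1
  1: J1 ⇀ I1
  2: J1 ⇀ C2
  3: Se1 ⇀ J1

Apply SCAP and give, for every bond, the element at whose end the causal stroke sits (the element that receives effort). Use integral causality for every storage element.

β0 |J1
β1 |I1
β2 |J1
β3 |J1

#3 |J1  (source Se1 imposes e)
#0 |J1  (C1: C, integral causality)
#1 |I1  (prefer integral on I1)
#2 |J1  (common-f at J1 fixed by 1)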